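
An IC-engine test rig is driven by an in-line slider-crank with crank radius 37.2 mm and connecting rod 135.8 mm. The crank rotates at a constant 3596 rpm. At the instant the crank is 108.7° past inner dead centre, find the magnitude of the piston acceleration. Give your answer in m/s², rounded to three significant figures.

2870

ω = 2π·3596/60 = 376.6 rad/s
x(θ) = r cosθ + √(L² − r² sin²θ); with ω constant, a = ω²·d²x/dθ².
d²x/dθ² = −r cosθ − r²(cos2θ)/√u − r⁴ sin²2θ/(4u^{3/2}),  u = L² − r² sin²θ = 0.0172 m².
Substituting r = 0.0372 m, L = 0.1358 m, θ = 108.7°: d²x/dθ² = +0.020231 m.
a = ω²·d²x/dθ² = (376.6)²·(+0.020231) = +2868.9 m/s²;  |a| = 2868.9 m/s².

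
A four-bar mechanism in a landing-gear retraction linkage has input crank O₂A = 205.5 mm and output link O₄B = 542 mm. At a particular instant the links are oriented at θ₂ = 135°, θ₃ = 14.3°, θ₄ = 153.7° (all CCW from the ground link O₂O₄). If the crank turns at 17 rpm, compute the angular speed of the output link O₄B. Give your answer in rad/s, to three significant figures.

ω₂ = 1.78 rad/s (from 17 rpm).
Differentiating the loop-closure r₂e^{iθ₂}+r₃e^{iθ₃}=r₁+r₄e^{iθ₄} gives r₂ω₂e^{iθ₂}+r₃ω₃e^{iθ₃}=r₄ω₄e^{iθ₄}.
Eliminating the other unknown: ω₄ = r₂ω₂ sin(θ₂−θ₃) / [r₄ sin(θ₄−θ₃)].
Numerator sine = +0.85985; denominator sine = +0.65077.
Result = 0.2055·1.78·(+0.85985) / (0.542·(+0.65077)) = +0.89183 rad/s; magnitude 0.89183 rad/s.

0.892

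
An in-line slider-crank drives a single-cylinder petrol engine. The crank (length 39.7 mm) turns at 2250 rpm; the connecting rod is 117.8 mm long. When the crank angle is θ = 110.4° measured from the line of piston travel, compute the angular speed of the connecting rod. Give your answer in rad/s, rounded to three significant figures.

ω = 235.6 rad/s (converted from 2250 rpm).
The rod makes angle φ with the slider axis where L sinφ = r sinθ; differentiating, L cosφ·φ̇ = r ω cosθ.
L cosφ = √(L² − r² sin²θ) = 0.11177 m.
|ω_rod| = r ω |cosθ| / √(L² − r² sin²θ) = 0.0397·235.6·0.34857/0.11177 = 29.173 rad/s.

29.2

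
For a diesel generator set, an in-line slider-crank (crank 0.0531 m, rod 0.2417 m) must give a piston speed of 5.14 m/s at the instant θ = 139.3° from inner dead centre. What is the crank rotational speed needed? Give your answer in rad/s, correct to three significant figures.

178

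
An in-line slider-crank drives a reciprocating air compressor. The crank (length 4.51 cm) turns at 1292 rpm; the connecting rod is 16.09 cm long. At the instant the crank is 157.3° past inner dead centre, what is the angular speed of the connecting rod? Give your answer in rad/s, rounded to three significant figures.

35.2

ω = 135.3 rad/s (converted from 1292 rpm).
The rod makes angle φ with the slider axis where L sinφ = r sinθ; differentiating, L cosφ·φ̇ = r ω cosθ.
L cosφ = √(L² − r² sin²θ) = 0.15996 m.
|ω_rod| = r ω |cosθ| / √(L² − r² sin²θ) = 0.0451·135.3·0.92254/0.15996 = 35.193 rad/s.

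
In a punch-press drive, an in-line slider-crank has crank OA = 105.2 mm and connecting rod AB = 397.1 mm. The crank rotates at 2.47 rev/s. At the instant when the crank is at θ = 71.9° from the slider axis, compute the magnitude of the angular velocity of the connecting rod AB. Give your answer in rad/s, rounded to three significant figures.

1.32

ω = 15.52 rad/s (converted from 2.47 rev/s).
The rod makes angle φ with the slider axis where L sinφ = r sinθ; differentiating, L cosφ·φ̇ = r ω cosθ.
L cosφ = √(L² − r² sin²θ) = 0.3843 m.
|ω_rod| = r ω |cosθ| / √(L² − r² sin²θ) = 0.1052·15.52·0.31068/0.3843 = 1.3199 rad/s.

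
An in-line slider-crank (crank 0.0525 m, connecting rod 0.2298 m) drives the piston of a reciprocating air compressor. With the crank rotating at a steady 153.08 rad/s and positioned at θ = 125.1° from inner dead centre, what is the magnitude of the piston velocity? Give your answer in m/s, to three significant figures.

5.70

ω = 153.1 rad/s
For an in-line slider-crank, x = r cosθ + √(L² − r² sin²θ), so v = −rω sinθ·[1 + r cosθ/√(L² − r² sin²θ)].
With r = 0.0525 m, L = 0.2298 m, θ = 125.1°: √(L² − r² sin²θ) = 0.22575 m.
v = −0.0525·153.1·0.81815·[1 + 0.0525·-0.57501/0.22575] = -5.696 m/s.
|v| = 5.696 m/s.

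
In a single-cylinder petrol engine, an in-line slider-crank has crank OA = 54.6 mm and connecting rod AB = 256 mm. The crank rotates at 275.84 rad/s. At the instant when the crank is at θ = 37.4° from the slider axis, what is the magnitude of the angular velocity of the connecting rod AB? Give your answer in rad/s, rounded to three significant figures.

ω = 275.8 rad/s
The rod makes angle φ with the slider axis where L sinφ = r sinθ; differentiating, L cosφ·φ̇ = r ω cosθ.
L cosφ = √(L² − r² sin²θ) = 0.25384 m.
|ω_rod| = r ω |cosθ| / √(L² − r² sin²θ) = 0.0546·275.8·0.79441/0.25384 = 47.134 rad/s.

47.1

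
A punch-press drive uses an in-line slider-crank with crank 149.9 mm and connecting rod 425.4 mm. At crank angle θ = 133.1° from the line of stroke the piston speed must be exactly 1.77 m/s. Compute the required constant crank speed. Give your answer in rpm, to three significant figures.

For an in-line slider-crank, |v_piston| = rω|sinθ|·[1 + r cosθ/√(L² − r² sin²θ)].
With r = 0.1499 m, L = 0.4254 m, θ = 133.1°: the bracketed kinematic factor |dx/dθ| = 0.082181 m.
ω = v/|dx/dθ| = 1.77/0.082181 = 21.538 rad/s.
N = 60ω/(2π) = 205.67 rpm.

206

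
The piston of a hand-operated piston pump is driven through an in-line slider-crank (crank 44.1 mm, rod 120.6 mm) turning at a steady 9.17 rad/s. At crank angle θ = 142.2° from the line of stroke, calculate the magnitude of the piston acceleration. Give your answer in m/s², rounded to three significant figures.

2.54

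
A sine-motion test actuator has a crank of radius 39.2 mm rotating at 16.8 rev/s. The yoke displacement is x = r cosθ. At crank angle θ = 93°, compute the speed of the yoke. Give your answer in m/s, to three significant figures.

ω = 105.6 rad/s (from 16.8 rev/s).
x = r cosθ ⇒ ẋ = −rω sinθ.
|v| = rω|sinθ| = 0.0392·105.6·|sin 93°| = 4.1322 m/s.

4.13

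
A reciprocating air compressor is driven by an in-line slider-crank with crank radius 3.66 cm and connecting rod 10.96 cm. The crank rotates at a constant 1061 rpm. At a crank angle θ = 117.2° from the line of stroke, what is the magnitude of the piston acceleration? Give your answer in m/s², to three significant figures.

ω = 2π·1061/60 = 111.1 rad/s
x(θ) = r cosθ + √(L² − r² sin²θ); with ω constant, a = ω²·d²x/dθ².
d²x/dθ² = −r cosθ − r²(cos2θ)/√u − r⁴ sin²2θ/(4u^{3/2}),  u = L² − r² sin²θ = 0.0109525 m².
Substituting r = 0.0366 m, L = 0.1096 m, θ = 117.2°: d²x/dθ² = +0.023922 m.
a = ω²·d²x/dθ² = (111.1)²·(+0.023922) = +295.32 m/s²;  |a| = 295.32 m/s².

295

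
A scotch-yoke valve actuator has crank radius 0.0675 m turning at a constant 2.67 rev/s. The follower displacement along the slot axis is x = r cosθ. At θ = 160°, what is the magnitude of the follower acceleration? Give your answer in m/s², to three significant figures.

17.9

ω = 16.78 rad/s (from 2.67 rev/s).
x = r cosθ ⇒ ẍ = −rω² cosθ (ω constant).
|a| = rω²|cosθ| = 0.0675·(16.78)²·|cos 160°| = 17.851 m/s².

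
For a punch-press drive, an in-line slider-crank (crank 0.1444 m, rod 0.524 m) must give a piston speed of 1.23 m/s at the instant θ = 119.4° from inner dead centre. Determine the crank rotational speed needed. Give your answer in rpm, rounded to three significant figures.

For an in-line slider-crank, |v_piston| = rω|sinθ|·[1 + r cosθ/√(L² − r² sin²θ)].
With r = 0.1444 m, L = 0.524 m, θ = 119.4°: the bracketed kinematic factor |dx/dθ| = 0.10827 m.
ω = v/|dx/dθ| = 1.23/0.10827 = 11.36 rad/s.
N = 60ω/(2π) = 108.48 rpm.

108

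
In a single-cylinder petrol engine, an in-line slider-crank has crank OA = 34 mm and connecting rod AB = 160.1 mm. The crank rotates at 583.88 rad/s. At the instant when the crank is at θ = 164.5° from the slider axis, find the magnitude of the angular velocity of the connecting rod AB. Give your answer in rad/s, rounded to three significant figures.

120

ω = 583.9 rad/s
The rod makes angle φ with the slider axis where L sinφ = r sinθ; differentiating, L cosφ·φ̇ = r ω cosθ.
L cosφ = √(L² − r² sin²θ) = 0.15984 m.
|ω_rod| = r ω |cosθ| / √(L² − r² sin²θ) = 0.034·583.9·0.96363/0.15984 = 119.68 rad/s.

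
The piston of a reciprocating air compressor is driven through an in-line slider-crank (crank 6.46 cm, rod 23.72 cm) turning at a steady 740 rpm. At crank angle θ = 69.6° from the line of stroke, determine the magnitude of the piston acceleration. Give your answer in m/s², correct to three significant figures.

53.4

ω = 2π·740/60 = 77.49 rad/s
x(θ) = r cosθ + √(L² − r² sin²θ); with ω constant, a = ω²·d²x/dθ².
d²x/dθ² = −r cosθ − r²(cos2θ)/√u − r⁴ sin²2θ/(4u^{3/2}),  u = L² − r² sin²θ = 0.0525977 m².
Substituting r = 0.0646 m, L = 0.2372 m, θ = 69.6°: d²x/dθ² = -0.0088974 m.
a = ω²·d²x/dθ² = (77.49)²·(-0.0088974) = -53.43 m/s²;  |a| = 53.43 m/s².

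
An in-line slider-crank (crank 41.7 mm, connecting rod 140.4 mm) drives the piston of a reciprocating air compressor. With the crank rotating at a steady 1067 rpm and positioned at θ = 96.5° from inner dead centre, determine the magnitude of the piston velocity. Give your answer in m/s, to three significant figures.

ω = 2π·1067/60 = 111.7 rad/s
For an in-line slider-crank, x = r cosθ + √(L² − r² sin²θ), so v = −rω sinθ·[1 + r cosθ/√(L² − r² sin²θ)].
With r = 0.0417 m, L = 0.1404 m, θ = 96.5°: √(L² − r² sin²θ) = 0.13415 m.
v = −0.0417·111.7·0.99357·[1 + 0.0417·-0.11320/0.13415] = -4.4665 m/s.
|v| = 4.4665 m/s.

4.47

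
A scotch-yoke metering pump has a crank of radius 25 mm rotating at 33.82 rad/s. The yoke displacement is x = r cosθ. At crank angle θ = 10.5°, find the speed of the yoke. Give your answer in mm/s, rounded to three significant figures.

ω = 33.82 rad/s
x = r cosθ ⇒ ẋ = −rω sinθ.
|v| = rω|sinθ| = 0.025·33.82·|sin 10.5°| = 0.15408 m/s = 154.08 mm/s.

154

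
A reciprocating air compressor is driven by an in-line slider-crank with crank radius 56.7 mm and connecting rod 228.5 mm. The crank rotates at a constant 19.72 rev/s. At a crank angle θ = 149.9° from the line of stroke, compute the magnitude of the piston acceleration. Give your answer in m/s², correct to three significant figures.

ω = 2π·19.7 = 123.9 rad/s
x(θ) = r cosθ + √(L² − r² sin²θ); with ω constant, a = ω²·d²x/dθ².
d²x/dθ² = −r cosθ − r²(cos2θ)/√u − r⁴ sin²2θ/(4u^{3/2}),  u = L² − r² sin²θ = 0.0514037 m².
Substituting r = 0.0567 m, L = 0.2285 m, θ = 149.9°: d²x/dθ² = +0.04184 m.
a = ω²·d²x/dθ² = (123.9)²·(+0.04184) = +642.34 m/s²;  |a| = 642.34 m/s².

642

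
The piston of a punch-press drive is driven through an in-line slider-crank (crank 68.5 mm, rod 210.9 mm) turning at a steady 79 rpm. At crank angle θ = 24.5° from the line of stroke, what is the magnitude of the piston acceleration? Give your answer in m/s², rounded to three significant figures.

ω = 2π·79/60 = 8.273 rad/s
x(θ) = r cosθ + √(L² − r² sin²θ); with ω constant, a = ω²·d²x/dθ².
d²x/dθ² = −r cosθ − r²(cos2θ)/√u − r⁴ sin²2θ/(4u^{3/2}),  u = L² − r² sin²θ = 0.0436719 m².
Substituting r = 0.0685 m, L = 0.2109 m, θ = 24.5°: d²x/dθ² = -0.077407 m.
a = ω²·d²x/dθ² = (8.273)²·(-0.077407) = -5.2977 m/s²;  |a| = 5.2977 m/s².

5.30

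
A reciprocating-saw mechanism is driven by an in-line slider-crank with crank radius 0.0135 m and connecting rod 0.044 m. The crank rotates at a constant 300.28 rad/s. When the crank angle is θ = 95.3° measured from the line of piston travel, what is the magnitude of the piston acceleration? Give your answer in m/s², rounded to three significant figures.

498

ω = 300.3 rad/s
x(θ) = r cosθ + √(L² − r² sin²θ); with ω constant, a = ω²·d²x/dθ².
d²x/dθ² = −r cosθ − r²(cos2θ)/√u − r⁴ sin²2θ/(4u^{3/2}),  u = L² − r² sin²θ = 0.00175531 m².
Substituting r = 0.0135 m, L = 0.044 m, θ = 95.3°: d²x/dθ² = +0.005519 m.
a = ω²·d²x/dθ² = (300.3)²·(+0.005519) = +497.63 m/s²;  |a| = 497.63 m/s².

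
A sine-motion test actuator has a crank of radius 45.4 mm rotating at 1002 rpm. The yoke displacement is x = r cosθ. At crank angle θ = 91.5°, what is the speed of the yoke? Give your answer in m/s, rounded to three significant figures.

4.76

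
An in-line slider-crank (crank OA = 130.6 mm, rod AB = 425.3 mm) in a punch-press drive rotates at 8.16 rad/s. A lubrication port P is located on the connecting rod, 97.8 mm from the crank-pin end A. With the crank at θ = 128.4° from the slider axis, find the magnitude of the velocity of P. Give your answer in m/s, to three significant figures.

ω = 8.16 rad/s.  Crank-pin speed |V_A| = rω = 1.0657 m/s, perpendicular to OA.
Rod angle: sinφ = −(r/L) sinθ ⇒ φ = -13.925°; ω_rod = −rω cosθ/√(L²−r²sin²θ) = +1.6036 rad/s.
V_P = V_A + ω_rod × AP, with AP = 0.0978 m along the rod.
Components: V_Px = −rω sinθ − a·ω_rod·sinφ = -0.79744 m/s;  V_Py = rω cosθ + a·ω_rod·cosφ = -0.50973 m/s.
|V_P| = √(V_Px² + V_Py²) = 0.94643 m/s.

0.946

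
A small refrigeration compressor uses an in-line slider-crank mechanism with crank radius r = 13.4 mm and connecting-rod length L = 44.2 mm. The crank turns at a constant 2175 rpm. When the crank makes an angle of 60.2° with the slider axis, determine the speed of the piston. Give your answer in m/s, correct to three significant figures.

3.06

ω = 2π·2175/60 = 227.8 rad/s
For an in-line slider-crank, x = r cosθ + √(L² − r² sin²θ), so v = −rω sinθ·[1 + r cosθ/√(L² − r² sin²θ)].
With r = 0.0134 m, L = 0.0442 m, θ = 60.2°: √(L² − r² sin²θ) = 0.042643 m.
v = −0.0134·227.8·0.86777·[1 + 0.0134·0.49697/0.042643] = -3.0621 m/s.
|v| = 3.0621 m/s.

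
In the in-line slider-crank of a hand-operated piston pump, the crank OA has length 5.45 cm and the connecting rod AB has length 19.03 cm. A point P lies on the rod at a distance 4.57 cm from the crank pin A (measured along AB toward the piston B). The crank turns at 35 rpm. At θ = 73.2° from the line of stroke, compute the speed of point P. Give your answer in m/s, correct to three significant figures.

0.200

ω = 3.665 rad/s.  Crank-pin speed |V_A| = rω = 0.19975 m/s, perpendicular to OA.
Rod angle: sinφ = −(r/L) sinθ ⇒ φ = -15.912°; ω_rod = −rω cosθ/√(L²−r²sin²θ) = -0.31548 rad/s.
V_P = V_A + ω_rod × AP, with AP = 0.0457 m along the rod.
Components: V_Px = −rω sinθ − a·ω_rod·sinφ = -0.19518 m/s;  V_Py = rω cosθ + a·ω_rod·cosφ = +0.04387 m/s.
|V_P| = √(V_Px² + V_Py²) = 0.20005 m/s.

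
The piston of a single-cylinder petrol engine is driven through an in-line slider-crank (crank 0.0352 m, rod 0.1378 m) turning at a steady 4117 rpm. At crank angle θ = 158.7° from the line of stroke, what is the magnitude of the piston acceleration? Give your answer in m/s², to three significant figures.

ω = 2π·4117/60 = 431.1 rad/s
x(θ) = r cosθ + √(L² − r² sin²θ); with ω constant, a = ω²·d²x/dθ².
d²x/dθ² = −r cosθ − r²(cos2θ)/√u − r⁴ sin²2θ/(4u^{3/2}),  u = L² − r² sin²θ = 0.0188253 m².
Substituting r = 0.0352 m, L = 0.1378 m, θ = 158.7°: d²x/dθ² = +0.02608 m.
a = ω²·d²x/dθ² = (431.1)²·(+0.02608) = +4847.6 m/s²;  |a| = 4847.6 m/s².

4850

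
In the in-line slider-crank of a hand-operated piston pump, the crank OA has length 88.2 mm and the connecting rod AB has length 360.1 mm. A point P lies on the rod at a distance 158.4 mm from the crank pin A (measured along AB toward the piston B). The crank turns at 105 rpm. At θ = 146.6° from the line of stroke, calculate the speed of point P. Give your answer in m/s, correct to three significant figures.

0.664

ω = 11 rad/s.  Crank-pin speed |V_A| = rω = 0.96981 m/s, perpendicular to OA.
Rod angle: sinφ = −(r/L) sinθ ⇒ φ = -7.749°; ω_rod = −rω cosθ/√(L²−r²sin²θ) = +2.2691 rad/s.
V_P = V_A + ω_rod × AP, with AP = 0.1584 m along the rod.
Components: V_Px = −rω sinθ − a·ω_rod·sinφ = -0.4854 m/s;  V_Py = rω cosθ + a·ω_rod·cosφ = -0.4535 m/s.
|V_P| = √(V_Px² + V_Py²) = 0.66429 m/s.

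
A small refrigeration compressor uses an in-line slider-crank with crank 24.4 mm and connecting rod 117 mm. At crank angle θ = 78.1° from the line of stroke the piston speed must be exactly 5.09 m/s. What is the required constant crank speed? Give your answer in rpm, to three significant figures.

1950

For an in-line slider-crank, |v_piston| = rω|sinθ|·[1 + r cosθ/√(L² − r² sin²θ)].
With r = 0.0244 m, L = 0.117 m, θ = 78.1°: the bracketed kinematic factor |dx/dθ| = 0.024924 m.
ω = v/|dx/dθ| = 5.09/0.024924 = 204.22 rad/s.
N = 60ω/(2π) = 1950.1 rpm.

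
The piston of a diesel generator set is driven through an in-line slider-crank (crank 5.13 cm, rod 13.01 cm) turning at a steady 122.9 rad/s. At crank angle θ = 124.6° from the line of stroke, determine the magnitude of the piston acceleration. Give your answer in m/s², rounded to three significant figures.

ω = 122.9 rad/s
x(θ) = r cosθ + √(L² − r² sin²θ); with ω constant, a = ω²·d²x/dθ².
d²x/dθ² = −r cosθ − r²(cos2θ)/√u − r⁴ sin²2θ/(4u^{3/2}),  u = L² − r² sin²θ = 0.0151429 m².
Substituting r = 0.0513 m, L = 0.1301 m, θ = 124.6°: d²x/dθ² = +0.035913 m.
a = ω²·d²x/dθ² = (122.9)²·(+0.035913) = +542.44 m/s²;  |a| = 542.44 m/s².

542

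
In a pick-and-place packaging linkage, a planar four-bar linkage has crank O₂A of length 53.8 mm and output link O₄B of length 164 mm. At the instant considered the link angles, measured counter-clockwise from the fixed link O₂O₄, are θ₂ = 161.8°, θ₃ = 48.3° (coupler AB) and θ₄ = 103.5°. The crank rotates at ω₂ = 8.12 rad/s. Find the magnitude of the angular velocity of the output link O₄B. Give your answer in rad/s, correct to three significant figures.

ω₂ = 8.12 rad/s
Differentiating the loop-closure r₂e^{iθ₂}+r₃e^{iθ₃}=r₁+r₄e^{iθ₄} gives r₂ω₂e^{iθ₂}+r₃ω₃e^{iθ₃}=r₄ω₄e^{iθ₄}.
Eliminating the other unknown: ω₄ = r₂ω₂ sin(θ₂−θ₃) / [r₄ sin(θ₄−θ₃)].
Numerator sine = +0.91706; denominator sine = +0.82115.
Result = 0.0538·8.12·(+0.91706) / (0.164·(+0.82115)) = +2.9749 rad/s; magnitude 2.9749 rad/s.

2.97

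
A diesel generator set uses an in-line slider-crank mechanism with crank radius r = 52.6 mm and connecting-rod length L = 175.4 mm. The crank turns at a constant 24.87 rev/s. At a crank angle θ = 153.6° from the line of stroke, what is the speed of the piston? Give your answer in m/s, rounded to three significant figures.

ω = 2π·24.9 = 156.3 rad/s
For an in-line slider-crank, x = r cosθ + √(L² − r² sin²θ), so v = −rω sinθ·[1 + r cosθ/√(L² − r² sin²θ)].
With r = 0.0526 m, L = 0.1754 m, θ = 153.6°: √(L² − r² sin²θ) = 0.17383 m.
v = −0.0526·156.3·0.44464·[1 + 0.0526·-0.89571/0.17383] = -2.6641 m/s.
|v| = 2.6641 m/s.

2.66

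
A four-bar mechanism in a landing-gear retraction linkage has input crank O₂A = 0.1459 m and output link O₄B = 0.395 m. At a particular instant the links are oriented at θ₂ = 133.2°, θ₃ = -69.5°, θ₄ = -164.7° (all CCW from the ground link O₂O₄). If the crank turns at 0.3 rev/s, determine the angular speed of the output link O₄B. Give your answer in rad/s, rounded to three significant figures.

ω₂ = 1.885 rad/s (from 0.3 rev/s).
Differentiating the loop-closure r₂e^{iθ₂}+r₃e^{iθ₃}=r₁+r₄e^{iθ₄} gives r₂ω₂e^{iθ₂}+r₃ω₃e^{iθ₃}=r₄ω₄e^{iθ₄}.
Eliminating the other unknown: ω₄ = r₂ω₂ sin(θ₂−θ₃) / [r₄ sin(θ₄−θ₃)].
Numerator sine = -0.38591; denominator sine = -0.99588.
Result = 0.1459·1.885·(-0.38591) / (0.395·(-0.99588)) = +0.26979 rad/s; magnitude 0.26979 rad/s.

0.270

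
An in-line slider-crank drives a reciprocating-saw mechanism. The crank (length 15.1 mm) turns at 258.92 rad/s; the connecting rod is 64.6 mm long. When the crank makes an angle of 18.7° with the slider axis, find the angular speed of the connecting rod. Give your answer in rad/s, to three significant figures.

ω = 258.9 rad/s
The rod makes angle φ with the slider axis where L sinφ = r sinθ; differentiating, L cosφ·φ̇ = r ω cosθ.
L cosφ = √(L² − r² sin²θ) = 0.064418 m.
|ω_rod| = r ω |cosθ| / √(L² − r² sin²θ) = 0.0151·258.9·0.94721/0.064418 = 57.488 rad/s.

57.5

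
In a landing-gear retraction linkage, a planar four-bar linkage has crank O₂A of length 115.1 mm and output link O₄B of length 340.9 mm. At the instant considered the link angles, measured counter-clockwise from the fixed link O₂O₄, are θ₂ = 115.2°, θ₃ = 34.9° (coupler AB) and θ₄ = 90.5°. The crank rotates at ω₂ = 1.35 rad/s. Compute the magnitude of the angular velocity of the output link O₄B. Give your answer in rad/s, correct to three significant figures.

ω₂ = 1.35 rad/s
Differentiating the loop-closure r₂e^{iθ₂}+r₃e^{iθ₃}=r₁+r₄e^{iθ₄} gives r₂ω₂e^{iθ₂}+r₃ω₃e^{iθ₃}=r₄ω₄e^{iθ₄}.
Eliminating the other unknown: ω₄ = r₂ω₂ sin(θ₂−θ₃) / [r₄ sin(θ₄−θ₃)].
Numerator sine = +0.98570; denominator sine = +0.82511.
Result = 0.1151·1.35·(+0.98570) / (0.3409·(+0.82511)) = +0.54452 rad/s; magnitude 0.54452 rad/s.

0.545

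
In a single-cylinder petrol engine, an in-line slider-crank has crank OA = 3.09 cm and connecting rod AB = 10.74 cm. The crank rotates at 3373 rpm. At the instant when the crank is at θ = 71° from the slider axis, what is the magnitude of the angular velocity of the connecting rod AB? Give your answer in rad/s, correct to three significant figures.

ω = 353.2 rad/s (converted from 3373 rpm).
The rod makes angle φ with the slider axis where L sinφ = r sinθ; differentiating, L cosφ·φ̇ = r ω cosθ.
L cosφ = √(L² − r² sin²θ) = 0.10335 m.
|ω_rod| = r ω |cosθ| / √(L² − r² sin²θ) = 0.0309·353.2·0.32557/0.10335 = 34.382 rad/s.

34.4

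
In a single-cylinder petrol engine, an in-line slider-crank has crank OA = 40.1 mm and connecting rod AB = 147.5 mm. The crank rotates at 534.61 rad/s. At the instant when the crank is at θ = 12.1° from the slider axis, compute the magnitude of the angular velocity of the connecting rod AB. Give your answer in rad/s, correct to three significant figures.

142

ω = 534.6 rad/s
The rod makes angle φ with the slider axis where L sinφ = r sinθ; differentiating, L cosφ·φ̇ = r ω cosθ.
L cosφ = √(L² − r² sin²θ) = 0.14726 m.
|ω_rod| = r ω |cosθ| / √(L² − r² sin²θ) = 0.0401·534.6·0.97778/0.14726 = 142.34 rad/s.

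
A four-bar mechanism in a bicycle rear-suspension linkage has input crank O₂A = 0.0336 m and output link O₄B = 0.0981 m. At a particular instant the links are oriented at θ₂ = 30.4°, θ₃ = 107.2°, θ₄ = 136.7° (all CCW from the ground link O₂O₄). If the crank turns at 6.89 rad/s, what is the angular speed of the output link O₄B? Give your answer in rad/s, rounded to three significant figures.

4.67

ω₂ = 6.89 rad/s
Differentiating the loop-closure r₂e^{iθ₂}+r₃e^{iθ₃}=r₁+r₄e^{iθ₄} gives r₂ω₂e^{iθ₂}+r₃ω₃e^{iθ₃}=r₄ω₄e^{iθ₄}.
Eliminating the other unknown: ω₄ = r₂ω₂ sin(θ₂−θ₃) / [r₄ sin(θ₄−θ₃)].
Numerator sine = -0.97358; denominator sine = +0.49242.
Result = 0.0336·6.89·(-0.97358) / (0.0981·(+0.49242)) = -4.6658 rad/s; magnitude 4.6658 rad/s.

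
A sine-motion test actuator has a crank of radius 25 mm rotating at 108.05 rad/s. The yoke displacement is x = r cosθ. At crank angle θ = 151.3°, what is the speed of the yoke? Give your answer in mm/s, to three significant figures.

ω = 108 rad/s
x = r cosθ ⇒ ẋ = −rω sinθ.
|v| = rω|sinθ| = 0.025·108·|sin 151.3°| = 1.2972 m/s = 1297.2 mm/s.

1300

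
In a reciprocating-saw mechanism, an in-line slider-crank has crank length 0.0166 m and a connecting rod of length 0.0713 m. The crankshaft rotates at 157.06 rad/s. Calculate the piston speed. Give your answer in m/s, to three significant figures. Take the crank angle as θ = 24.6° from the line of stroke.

ω = 157.1 rad/s
For an in-line slider-crank, x = r cosθ + √(L² − r² sin²θ), so v = −rω sinθ·[1 + r cosθ/√(L² − r² sin²θ)].
With r = 0.0166 m, L = 0.0713 m, θ = 24.6°: √(L² − r² sin²θ) = 0.070964 m.
v = −0.0166·157.1·0.41628·[1 + 0.0166·0.90924/0.070964] = -1.3162 m/s.
|v| = 1.3162 m/s.

1.32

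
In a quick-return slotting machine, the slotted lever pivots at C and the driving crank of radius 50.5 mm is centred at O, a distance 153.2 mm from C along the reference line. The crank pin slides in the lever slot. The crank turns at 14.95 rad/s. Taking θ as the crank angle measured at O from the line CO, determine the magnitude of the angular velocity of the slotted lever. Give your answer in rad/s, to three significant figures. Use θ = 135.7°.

ω = 14.95 rad/s
Crank pin A relative to C: A = (d + r cosθ, r sinθ); lever angle φ = atan2(r sinθ, d + r cosθ).
Differentiating tanφ: φ̇ = rω(d cosθ + r)/(d² + r² + 2dr cosθ).
d² + r² + 2dr cosθ = |CA|² = 0.0149464 m²;  d cosθ + r = -0.059144 m.
|ω_lever| = |0.0505·14.95·-0.059144| / 0.0149464 = 2.9875 rad/s.

2.99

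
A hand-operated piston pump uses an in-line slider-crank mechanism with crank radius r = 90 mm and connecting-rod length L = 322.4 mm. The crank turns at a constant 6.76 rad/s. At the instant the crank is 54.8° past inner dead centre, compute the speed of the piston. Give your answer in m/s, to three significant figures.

0.579

ω = 6.76 rad/s
For an in-line slider-crank, x = r cosθ + √(L² − r² sin²θ), so v = −rω sinθ·[1 + r cosθ/√(L² − r² sin²θ)].
With r = 0.09 m, L = 0.3224 m, θ = 54.8°: √(L² − r² sin²θ) = 0.3139 m.
v = −0.09·6.76·0.81714·[1 + 0.09·0.57643/0.3139] = -0.57932 m/s.
|v| = 0.57932 m/s.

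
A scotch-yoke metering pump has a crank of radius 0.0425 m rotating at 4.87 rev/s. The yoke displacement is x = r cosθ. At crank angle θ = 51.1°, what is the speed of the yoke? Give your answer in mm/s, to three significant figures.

ω = 30.6 rad/s (from 4.87 rev/s).
x = r cosθ ⇒ ẋ = −rω sinθ.
|v| = rω|sinθ| = 0.0425·30.6·|sin 51.1°| = 1.0121 m/s = 1012.1 mm/s.

1010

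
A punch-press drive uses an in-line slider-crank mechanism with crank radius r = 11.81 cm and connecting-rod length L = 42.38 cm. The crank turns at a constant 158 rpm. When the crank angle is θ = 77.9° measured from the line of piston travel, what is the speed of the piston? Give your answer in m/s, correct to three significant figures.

ω = 2π·158/60 = 16.55 rad/s
For an in-line slider-crank, x = r cosθ + √(L² − r² sin²θ), so v = −rω sinθ·[1 + r cosθ/√(L² − r² sin²θ)].
With r = 0.1181 m, L = 0.4238 m, θ = 77.9°: √(L² − r² sin²θ) = 0.40776 m.
v = −0.1181·16.55·0.97778·[1 + 0.1181·0.20962/0.40776] = -2.0266 m/s.
|v| = 2.0266 m/s.

2.03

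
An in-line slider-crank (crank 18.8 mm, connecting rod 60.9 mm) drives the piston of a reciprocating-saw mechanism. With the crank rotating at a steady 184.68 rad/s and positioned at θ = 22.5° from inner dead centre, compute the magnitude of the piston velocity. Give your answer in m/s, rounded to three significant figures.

1.71

ω = 184.7 rad/s
For an in-line slider-crank, x = r cosθ + √(L² − r² sin²θ), so v = −rω sinθ·[1 + r cosθ/√(L² − r² sin²θ)].
With r = 0.0188 m, L = 0.0609 m, θ = 22.5°: √(L² − r² sin²θ) = 0.060474 m.
v = −0.0188·184.7·0.38268·[1 + 0.0188·0.92388/0.060474] = -1.7103 m/s.
|v| = 1.7103 m/s.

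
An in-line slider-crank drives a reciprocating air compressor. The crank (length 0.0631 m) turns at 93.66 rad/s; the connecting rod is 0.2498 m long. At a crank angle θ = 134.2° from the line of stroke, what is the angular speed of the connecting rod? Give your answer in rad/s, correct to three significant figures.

ω = 93.66 rad/s
The rod makes angle φ with the slider axis where L sinφ = r sinθ; differentiating, L cosφ·φ̇ = r ω cosθ.
L cosφ = √(L² − r² sin²θ) = 0.24567 m.
|ω_rod| = r ω |cosθ| / √(L² − r² sin²θ) = 0.0631·93.66·0.69717/0.24567 = 16.771 rad/s.

16.8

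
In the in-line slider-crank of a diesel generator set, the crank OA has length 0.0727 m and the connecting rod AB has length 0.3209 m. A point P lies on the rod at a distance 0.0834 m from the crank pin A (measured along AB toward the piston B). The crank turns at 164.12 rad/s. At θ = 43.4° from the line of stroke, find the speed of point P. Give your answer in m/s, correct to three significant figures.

10.7

ω = 164.1 rad/s.  Crank-pin speed |V_A| = rω = 11.932 m/s, perpendicular to OA.
Rod angle: sinφ = −(r/L) sinθ ⇒ φ = -8.955°; ω_rod = −rω cosθ/√(L²−r²sin²θ) = -27.348 rad/s.
V_P = V_A + ω_rod × AP, with AP = 0.0834 m along the rod.
Components: V_Px = −rω sinθ − a·ω_rod·sinφ = -8.553 m/s;  V_Py = rω cosθ + a·ω_rod·cosφ = +6.4161 m/s.
|V_P| = √(V_Px² + V_Py²) = 10.692 m/s.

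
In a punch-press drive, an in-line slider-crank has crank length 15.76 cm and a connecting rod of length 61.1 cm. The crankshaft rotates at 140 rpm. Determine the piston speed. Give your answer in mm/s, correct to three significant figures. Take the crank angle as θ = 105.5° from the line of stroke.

2070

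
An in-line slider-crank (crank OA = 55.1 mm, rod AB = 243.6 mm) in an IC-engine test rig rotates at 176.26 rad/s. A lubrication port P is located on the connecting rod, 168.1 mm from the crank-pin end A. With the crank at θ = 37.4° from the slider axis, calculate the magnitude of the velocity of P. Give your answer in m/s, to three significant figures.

7.05

ω = 176.3 rad/s.  Crank-pin speed |V_A| = rω = 9.7119 m/s, perpendicular to OA.
Rod angle: sinφ = −(r/L) sinθ ⇒ φ = -7.896°; ω_rod = −rω cosθ/√(L²−r²sin²θ) = -31.975 rad/s.
V_P = V_A + ω_rod × AP, with AP = 0.1681 m along the rod.
Components: V_Px = −rω sinθ − a·ω_rod·sinφ = -6.6372 m/s;  V_Py = rω cosθ + a·ω_rod·cosφ = +2.3912 m/s.
|V_P| = √(V_Px² + V_Py²) = 7.0548 m/s.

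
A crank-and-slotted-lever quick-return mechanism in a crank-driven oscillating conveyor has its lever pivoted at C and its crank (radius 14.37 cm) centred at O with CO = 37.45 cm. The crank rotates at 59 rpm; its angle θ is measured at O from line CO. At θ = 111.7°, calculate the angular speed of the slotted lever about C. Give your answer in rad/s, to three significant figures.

ω = 6.178 rad/s (from 59 rpm).
Crank pin A relative to C: A = (d + r cosθ, r sinθ); lever angle φ = atan2(r sinθ, d + r cosθ).
Differentiating tanφ: φ̇ = rω(d cosθ + r)/(d² + r² + 2dr cosθ).
d² + r² + 2dr cosθ = |CA|² = 0.121104 m²;  d cosθ + r = +0.0052298 m.
|ω_lever| = |0.1437·6.178·+0.0052298| / 0.121104 = 0.038341 rad/s.

0.0383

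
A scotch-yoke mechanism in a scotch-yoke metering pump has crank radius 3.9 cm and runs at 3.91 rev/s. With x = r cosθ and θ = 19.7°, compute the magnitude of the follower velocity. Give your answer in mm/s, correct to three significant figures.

323

ω = 24.57 rad/s (from 3.91 rev/s).
x = r cosθ ⇒ ẋ = −rω sinθ.
|v| = rω|sinθ| = 0.039·24.57·|sin 19.7°| = 0.32298 m/s = 322.98 mm/s.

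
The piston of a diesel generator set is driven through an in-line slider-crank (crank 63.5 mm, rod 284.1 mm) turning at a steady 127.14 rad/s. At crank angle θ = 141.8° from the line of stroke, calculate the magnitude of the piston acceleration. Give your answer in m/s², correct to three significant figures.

ω = 127.1 rad/s
x(θ) = r cosθ + √(L² − r² sin²θ); with ω constant, a = ω²·d²x/dθ².
d²x/dθ² = −r cosθ − r²(cos2θ)/√u − r⁴ sin²2θ/(4u^{3/2}),  u = L² − r² sin²θ = 0.0791708 m².
Substituting r = 0.0635 m, L = 0.2841 m, θ = 141.8°: d²x/dθ² = +0.04636 m.
a = ω²·d²x/dθ² = (127.1)²·(+0.04636) = +749.39 m/s²;  |a| = 749.39 m/s².

749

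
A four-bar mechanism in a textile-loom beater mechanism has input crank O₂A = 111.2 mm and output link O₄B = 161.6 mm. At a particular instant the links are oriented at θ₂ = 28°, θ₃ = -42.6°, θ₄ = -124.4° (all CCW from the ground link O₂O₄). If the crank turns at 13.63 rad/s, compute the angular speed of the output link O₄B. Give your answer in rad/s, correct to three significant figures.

ω₂ = 13.63 rad/s
Differentiating the loop-closure r₂e^{iθ₂}+r₃e^{iθ₃}=r₁+r₄e^{iθ₄} gives r₂ω₂e^{iθ₂}+r₃ω₃e^{iθ₃}=r₄ω₄e^{iθ₄}.
Eliminating the other unknown: ω₄ = r₂ω₂ sin(θ₂−θ₃) / [r₄ sin(θ₄−θ₃)].
Numerator sine = +0.94322; denominator sine = -0.98978.
Result = 0.1112·13.63·(+0.94322) / (0.1616·(-0.98978)) = -8.9379 rad/s; magnitude 8.9379 rad/s.

8.94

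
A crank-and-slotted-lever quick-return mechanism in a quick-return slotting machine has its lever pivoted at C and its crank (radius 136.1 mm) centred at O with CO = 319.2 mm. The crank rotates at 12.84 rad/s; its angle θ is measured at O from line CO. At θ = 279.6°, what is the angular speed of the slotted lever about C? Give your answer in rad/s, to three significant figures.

ω = 12.84 rad/s
Crank pin A relative to C: A = (d + r cosθ, r sinθ); lever angle φ = atan2(r sinθ, d + r cosθ).
Differentiating tanφ: φ̇ = rω(d cosθ + r)/(d² + r² + 2dr cosθ).
d² + r² + 2dr cosθ = |CA|² = 0.134902 m²;  d cosθ + r = +0.18933 m.
|ω_lever| = |0.1361·12.84·+0.18933| / 0.134902 = 2.4526 rad/s.

2.45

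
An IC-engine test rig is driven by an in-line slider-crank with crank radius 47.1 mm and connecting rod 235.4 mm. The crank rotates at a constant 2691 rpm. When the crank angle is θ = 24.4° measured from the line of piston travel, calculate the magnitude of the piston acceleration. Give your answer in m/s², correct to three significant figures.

ω = 2π·2691/60 = 281.8 rad/s
x(θ) = r cosθ + √(L² − r² sin²θ); with ω constant, a = ω²·d²x/dθ².
d²x/dθ² = −r cosθ − r²(cos2θ)/√u − r⁴ sin²2θ/(4u^{3/2}),  u = L² − r² sin²θ = 0.0550346 m².
Substituting r = 0.0471 m, L = 0.2354 m, θ = 24.4°: d²x/dθ² = -0.049176 m.
a = ω²·d²x/dθ² = (281.8)²·(-0.049176) = -3905.1 m/s²;  |a| = 3905.1 m/s².

3910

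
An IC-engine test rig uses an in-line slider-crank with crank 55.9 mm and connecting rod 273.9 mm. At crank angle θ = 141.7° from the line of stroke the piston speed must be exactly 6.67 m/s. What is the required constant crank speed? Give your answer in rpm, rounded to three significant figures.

2190

For an in-line slider-crank, |v_piston| = rω|sinθ|·[1 + r cosθ/√(L² − r² sin²θ)].
With r = 0.0559 m, L = 0.2739 m, θ = 141.7°: the bracketed kinematic factor |dx/dθ| = 0.029052 m.
ω = v/|dx/dθ| = 6.67/0.029052 = 229.59 rad/s.
N = 60ω/(2π) = 2192.4 rpm.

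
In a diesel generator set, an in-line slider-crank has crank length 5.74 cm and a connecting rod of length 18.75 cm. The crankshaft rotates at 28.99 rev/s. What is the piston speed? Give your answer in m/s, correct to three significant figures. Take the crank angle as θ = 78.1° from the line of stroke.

ω = 2π·29 = 182.1 rad/s
For an in-line slider-crank, x = r cosθ + √(L² − r² sin²θ), so v = −rω sinθ·[1 + r cosθ/√(L² − r² sin²θ)].
With r = 0.0574 m, L = 0.1875 m, θ = 78.1°: √(L² − r² sin²θ) = 0.17889 m.
v = −0.0574·182.1·0.97851·[1 + 0.0574·0.20620/0.17889] = -10.908 m/s.
|v| = 10.908 m/s.

10.9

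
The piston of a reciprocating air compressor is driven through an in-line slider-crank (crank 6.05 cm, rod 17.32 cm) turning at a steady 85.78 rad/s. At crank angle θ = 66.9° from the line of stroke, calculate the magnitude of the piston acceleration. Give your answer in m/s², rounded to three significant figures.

63.9

ω = 85.78 rad/s
x(θ) = r cosθ + √(L² − r² sin²θ); with ω constant, a = ω²·d²x/dθ².
d²x/dθ² = −r cosθ − r²(cos2θ)/√u − r⁴ sin²2θ/(4u^{3/2}),  u = L² − r² sin²θ = 0.0269014 m².
Substituting r = 0.0605 m, L = 0.1732 m, θ = 66.9°: d²x/dθ² = -0.0086857 m.
a = ω²·d²x/dθ² = (85.78)²·(-0.0086857) = -63.911 m/s²;  |a| = 63.911 m/s².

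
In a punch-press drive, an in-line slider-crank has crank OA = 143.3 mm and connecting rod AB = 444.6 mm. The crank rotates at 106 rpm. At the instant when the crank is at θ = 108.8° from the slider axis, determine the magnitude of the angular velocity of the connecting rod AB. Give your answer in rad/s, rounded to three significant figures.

ω = 11.1 rad/s (converted from 106 rpm).
The rod makes angle φ with the slider axis where L sinφ = r sinθ; differentiating, L cosφ·φ̇ = r ω cosθ.
L cosφ = √(L² − r² sin²θ) = 0.4234 m.
|ω_rod| = r ω |cosθ| / √(L² − r² sin²θ) = 0.1433·11.1·0.32227/0.4234 = 1.2107 rad/s.

1.21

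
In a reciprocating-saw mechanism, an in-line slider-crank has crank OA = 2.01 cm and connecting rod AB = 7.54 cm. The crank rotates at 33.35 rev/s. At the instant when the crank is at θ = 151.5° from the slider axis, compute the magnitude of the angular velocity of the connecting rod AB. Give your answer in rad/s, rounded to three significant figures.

49.5

ω = 209.5 rad/s (converted from 33.35 rev/s).
The rod makes angle φ with the slider axis where L sinφ = r sinθ; differentiating, L cosφ·φ̇ = r ω cosθ.
L cosφ = √(L² − r² sin²θ) = 0.074788 m.
|ω_rod| = r ω |cosθ| / √(L² − r² sin²θ) = 0.0201·209.5·0.87882/0.074788 = 49.493 rad/s.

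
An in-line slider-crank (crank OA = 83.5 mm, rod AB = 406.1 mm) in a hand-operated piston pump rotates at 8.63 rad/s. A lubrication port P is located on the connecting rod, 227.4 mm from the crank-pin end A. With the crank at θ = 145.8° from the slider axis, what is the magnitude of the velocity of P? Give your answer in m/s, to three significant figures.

0.450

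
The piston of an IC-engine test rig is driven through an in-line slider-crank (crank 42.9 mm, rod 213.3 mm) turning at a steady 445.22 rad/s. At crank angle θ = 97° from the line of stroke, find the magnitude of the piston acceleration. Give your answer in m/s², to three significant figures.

2730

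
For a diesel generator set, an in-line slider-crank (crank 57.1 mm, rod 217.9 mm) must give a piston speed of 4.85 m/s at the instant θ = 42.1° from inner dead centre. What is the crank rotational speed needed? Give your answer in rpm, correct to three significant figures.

1010

For an in-line slider-crank, |v_piston| = rω|sinθ|·[1 + r cosθ/√(L² − r² sin²θ)].
With r = 0.0571 m, L = 0.2179 m, θ = 42.1°: the bracketed kinematic factor |dx/dθ| = 0.045842 m.
ω = v/|dx/dθ| = 4.85/0.045842 = 105.8 rad/s.
N = 60ω/(2π) = 1010.3 rpm.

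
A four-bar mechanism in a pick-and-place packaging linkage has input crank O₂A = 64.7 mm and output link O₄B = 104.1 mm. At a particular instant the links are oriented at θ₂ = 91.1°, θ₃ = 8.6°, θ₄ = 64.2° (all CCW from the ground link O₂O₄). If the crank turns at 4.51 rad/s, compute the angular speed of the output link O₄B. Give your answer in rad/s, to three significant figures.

ω₂ = 4.51 rad/s
Differentiating the loop-closure r₂e^{iθ₂}+r₃e^{iθ₃}=r₁+r₄e^{iθ₄} gives r₂ω₂e^{iθ₂}+r₃ω₃e^{iθ₃}=r₄ω₄e^{iθ₄}.
Eliminating the other unknown: ω₄ = r₂ω₂ sin(θ₂−θ₃) / [r₄ sin(θ₄−θ₃)].
Numerator sine = +0.99144; denominator sine = +0.82511.
Result = 0.0647·4.51·(+0.99144) / (0.1041·(+0.82511)) = +3.3681 rad/s; magnitude 3.3681 rad/s.

3.37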